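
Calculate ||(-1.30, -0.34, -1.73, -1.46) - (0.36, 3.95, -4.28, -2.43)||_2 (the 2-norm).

(Σ|x_i - y_i|^2)^(1/2) = (|-1.3 - 0.36|^2 + |-0.34 - 3.95|^2 + |-1.73 - (-4.28)|^2 + |-1.46 - (-2.43)|^2)^(1/2)
= (1.66^2 + 4.29^2 + 2.55^2 + 0.97^2)^(1/2) = (2.7556 + 18.4041 + 6.5025 + 0.9409)^(1/2) = (28.6031)^(1/2) ≈ 5.3482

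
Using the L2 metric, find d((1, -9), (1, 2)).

√(Σ(x_i - y_i)²) = √((1 - 1)² + (-9 - 2)²)
= √(0² + (-11)²) = √(0 + 121) = √121 = 11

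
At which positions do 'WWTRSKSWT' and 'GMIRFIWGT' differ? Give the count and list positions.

Differing positions: 1, 2, 3, 5, 6, 7, 8. Hamming distance = 7.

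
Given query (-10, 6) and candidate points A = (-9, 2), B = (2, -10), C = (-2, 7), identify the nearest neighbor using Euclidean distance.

Distances: d(A) ≈ 4.1231, d(B) = 20, d(C) ≈ 8.0623. Nearest: A = (-9, 2) with distance 4.1231.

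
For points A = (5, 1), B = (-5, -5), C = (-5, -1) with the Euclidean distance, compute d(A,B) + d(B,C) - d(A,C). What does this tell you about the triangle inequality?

d(A,B) = √(10² + 6²) = √136 ≈ 11.6619, d(B,C) = √(0² + 4²) = √16 = 4, d(A,C) = √(10² + 2²) = √104 ≈ 10.198.
d(A,B) + d(B,C) - d(A,C) = 11.6619 + 4 - 10.198 = 15.6619 - 10.198 = 5.4639 (to 4 decimal places). This is ≥ 0, so the triangle inequality holds for these points.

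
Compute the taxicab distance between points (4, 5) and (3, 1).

Σ|x_i - y_i| = |4 - 3| + |5 - 1| = 1 + 4 = 5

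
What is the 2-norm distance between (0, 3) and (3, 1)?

(Σ|x_i - y_i|^2)^(1/2) = (|0 - 3|^2 + |3 - 1|^2)^(1/2)
= (3^2 + 2^2)^(1/2) = (9 + 4)^(1/2) = (13)^(1/2) ≈ 3.6056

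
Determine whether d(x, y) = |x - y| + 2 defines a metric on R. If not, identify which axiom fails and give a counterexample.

No. d fails identity of indiscernibles (specifically d(x,x) = 0): d(-7, -7) = |-7 - (-7)| + 2 = 0 + 2 = 2 ≠ 0.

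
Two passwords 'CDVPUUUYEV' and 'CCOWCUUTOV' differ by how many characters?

Differing positions: 2, 3, 4, 5, 8, 9. Hamming distance = 6.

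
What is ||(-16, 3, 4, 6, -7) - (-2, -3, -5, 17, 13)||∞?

max(|x_i - y_i|) = max(|-16 - (-2)|, |3 - (-3)|, |4 - (-5)|, |6 - 17|, |-7 - 13|) = max(14, 6, 9, 11, 20) = 20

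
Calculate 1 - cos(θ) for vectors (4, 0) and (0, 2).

With u = (4, 0), v = (0, 2):
u·v = 4·0 + 0·2 = 0 + 0 = 0.
|u| = √(4² + 0²) = √16, |v| = √(0² + 2²) = √4, so |u||v| = √(16·4) = √64 = 8.
cos θ = (u·v)/(|u||v|) = 0/8 = 0
Cosine distance = 1 - cos θ = 1 - 0 = 1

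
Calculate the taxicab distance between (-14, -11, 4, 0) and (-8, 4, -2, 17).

Σ|x_i - y_i| = |-14 - (-8)| + |-11 - 4| + |4 - (-2)| + |0 - 17| = 6 + 15 + 6 + 17 = 44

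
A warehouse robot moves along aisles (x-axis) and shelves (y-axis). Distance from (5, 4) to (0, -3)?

Σ|x_i - y_i| = |5 - 0| + |4 - (-3)| = 5 + 7 = 12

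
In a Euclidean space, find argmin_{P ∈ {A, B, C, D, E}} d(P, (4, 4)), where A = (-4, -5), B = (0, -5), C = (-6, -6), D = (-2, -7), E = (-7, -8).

Distances: d(A) ≈ 12.0416, d(B) ≈ 9.8489, d(C) ≈ 14.1421, d(D) ≈ 12.53, d(E) ≈ 16.2788. Nearest: B = (0, -5) with distance 9.8489.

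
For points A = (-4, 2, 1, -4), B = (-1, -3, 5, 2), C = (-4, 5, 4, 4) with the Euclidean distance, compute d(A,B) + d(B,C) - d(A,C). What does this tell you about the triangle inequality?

d(A,B) = √(3² + 5² + 4² + 6²) = √86 ≈ 9.2736, d(B,C) = √(3² + 8² + 1² + 2²) = √78 ≈ 8.8318, d(A,C) = √(0² + 3² + 3² + 8²) = √82 ≈ 9.0554.
d(A,B) + d(B,C) - d(A,C) = 9.2736 + 8.8318 - 9.0554 = 18.1054 - 9.0554 = 9.05 (to 4 decimal places). This is ≥ 0, so the triangle inequality holds for these points.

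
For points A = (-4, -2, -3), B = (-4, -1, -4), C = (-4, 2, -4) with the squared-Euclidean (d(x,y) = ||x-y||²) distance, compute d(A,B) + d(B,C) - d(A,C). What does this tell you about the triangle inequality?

d(A,B) = 0² + 1² + 1² = 2, d(B,C) = 0² + 3² + 0² = 9, d(A,C) = 0² + 4² + 1² = 17.
d(A,B) + d(B,C) - d(A,C) = 2 + 9 - 17 = 11 - 17 = -6. This is < 0, so the triangle inequality FAILS for these points (squared-Euclidean is not a metric).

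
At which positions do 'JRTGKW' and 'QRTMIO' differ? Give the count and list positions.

Differing positions: 1, 4, 5, 6. Hamming distance = 4.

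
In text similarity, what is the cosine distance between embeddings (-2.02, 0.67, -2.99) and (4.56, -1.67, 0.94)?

With u = (-2.02, 0.67, -2.99), v = (4.56, -1.67, 0.94):
u·v = (-2.02)·4.56 + 0.67·(-1.67) + (-2.99)·0.94 = (-9.2112) + (-1.1189) + (-2.8106) = -13.1407.
|u| = √((-2.02)² + 0.67² + (-2.99)²) = √(4.0804 + 0.4489 + 8.9401) = √13.4694, |v| = √(4.56² + (-1.67)² + 0.94²) = √(20.7936 + 2.7889 + 0.8836) = √24.4661.
cos θ = (u·v)/(|u||v|) = -13.1407/(√13.4694·√24.4661) ≈ -0.7239
Cosine distance = 1 - cos θ ≈ 1 - (-0.7239) = 1.7239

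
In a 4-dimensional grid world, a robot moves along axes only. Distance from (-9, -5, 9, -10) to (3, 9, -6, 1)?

Σ|x_i - y_i| = |-9 - 3| + |-5 - 9| + |9 - (-6)| + |-10 - 1| = 12 + 14 + 15 + 11 = 52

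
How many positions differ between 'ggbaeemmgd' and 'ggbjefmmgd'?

Differing positions: 4, 6. Hamming distance = 2.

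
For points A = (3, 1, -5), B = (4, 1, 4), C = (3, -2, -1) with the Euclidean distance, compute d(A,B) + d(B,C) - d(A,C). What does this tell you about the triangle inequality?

d(A,B) = √(1² + 0² + 9²) = √82 ≈ 9.0554, d(B,C) = √(1² + 3² + 5²) = √35 ≈ 5.9161, d(A,C) = √(0² + 3² + 4²) = √25 = 5.
d(A,B) + d(B,C) - d(A,C) = 9.0554 + 5.9161 - 5 = 14.9715 - 5 = 9.9715 (to 4 decimal places). This is ≥ 0, so the triangle inequality holds for these points.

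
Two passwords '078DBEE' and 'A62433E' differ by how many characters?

Differing positions: 1, 2, 3, 4, 5, 6. Hamming distance = 6.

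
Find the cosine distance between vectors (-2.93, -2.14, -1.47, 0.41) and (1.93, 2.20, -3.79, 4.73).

With u = (-2.93, -2.14, -1.47, 0.41), v = (1.93, 2.20, -3.79, 4.73):
u·v = (-2.93)·1.93 + (-2.14)·2.2 + (-1.47)·(-3.79) + 0.41·4.73 = (-5.6549) + (-4.708) + 5.5713 + 1.9393 = -2.8523.
|u| = √((-2.93)² + (-2.14)² + (-1.47)² + 0.41²) = √(8.5849 + 4.5796 + 2.1609 + 0.1681) = √15.4935, |v| = √(1.93² + 2.2² + (-3.79)² + 4.73²) = √(3.7249 + 4.84 + 14.3641 + 22.3729) = √45.3019.
cos θ = (u·v)/(|u||v|) = -2.8523/(√15.4935·√45.3019) ≈ -0.1077
Cosine distance = 1 - cos θ ≈ 1 - (-0.1077) = 1.1077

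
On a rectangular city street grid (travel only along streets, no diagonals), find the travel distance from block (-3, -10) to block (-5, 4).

Σ|x_i - y_i| = |-3 - (-5)| + |-10 - 4| = 2 + 14 = 16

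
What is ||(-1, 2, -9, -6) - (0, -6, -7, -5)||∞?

max(|x_i - y_i|) = max(|-1 - 0|, |2 - (-6)|, |-9 - (-7)|, |-6 - (-5)|) = max(1, 8, 2, 1) = 8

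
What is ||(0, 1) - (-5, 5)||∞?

max(|x_i - y_i|) = max(|0 - (-5)|, |1 - 5|) = max(5, 4) = 5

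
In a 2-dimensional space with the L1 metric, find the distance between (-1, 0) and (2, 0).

Σ|x_i - y_i| = |-1 - 2| + |0 - 0| = 3 + 0 = 3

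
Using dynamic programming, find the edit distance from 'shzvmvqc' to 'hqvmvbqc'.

Let D[i][j] be the edit distance between the first i characters of 'shzvmvqc' and the first j characters of 'hqvmvbqc', with D[i][0] = i, D[0][j] = j, and D[i][j] = D[i-1][j-1] if the characters match, else 1 + min(D[i-1][j], D[i][j-1], D[i-1][j-1]). Filling the table (rows: prefixes of 'shzvmvqc', columns: prefixes of 'hqvmvbqc'):
     ε  h  q  v  m  v  b  q  c
  ε  0  1  2  3  4  5  6  7  8
  s  1  1  2  3  4  5  6  7  8
  h  2  1  2  3  4  5  6  7  8
  z  3  2  2  3  4  5  6  7  8
  v  4  3  3  2  3  4  5  6  7
  m  5  4  4  3  2  3  4  5  6
  v  6  5  5  4  3  2  3  4  5
  q  7  6  5  5  4  3  3  3  4
  c  8  7  6  6  5  4  4  4  3
The bottom-right entry gives D[8][8] = 3, so no sequence of fewer than 3 edits works. Backtracking through the table gives one optimal edit sequence (3 edits):
  shzvmvqc → hzvmvqc (del s @1)
  hzvmvqc → hqvmvqc (sub z→q @2)
  hqvmvqc → hqvmvbqc (ins b @6)
Edit distance = 3.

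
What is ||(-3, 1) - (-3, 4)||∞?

max(|x_i - y_i|) = max(|-3 - (-3)|, |1 - 4|) = max(0, 3) = 3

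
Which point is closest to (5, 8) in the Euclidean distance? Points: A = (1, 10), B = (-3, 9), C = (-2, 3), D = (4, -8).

Distances: d(A) ≈ 4.4721, d(B) ≈ 8.0623, d(C) ≈ 8.6023, d(D) ≈ 16.0312. Nearest: A = (1, 10) with distance 4.4721.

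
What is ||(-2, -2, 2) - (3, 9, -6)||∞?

max(|x_i - y_i|) = max(|-2 - 3|, |-2 - 9|, |2 - (-6)|) = max(5, 11, 8) = 11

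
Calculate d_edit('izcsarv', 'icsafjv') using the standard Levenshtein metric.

Let D[i][j] be the edit distance between the first i characters of 'izcsarv' and the first j characters of 'icsafjv', with D[i][0] = i, D[0][j] = j, and D[i][j] = D[i-1][j-1] if the characters match, else 1 + min(D[i-1][j], D[i][j-1], D[i-1][j-1]). Filling the table (rows: prefixes of 'izcsarv', columns: prefixes of 'icsafjv'):
     ε  i  c  s  a  f  j  v
  ε  0  1  2  3  4  5  6  7
  i  1  0  1  2  3  4  5  6
  z  2  1  1  2  3  4  5  6
  c  3  2  1  2  3  4  5  6
  s  4  3  2  1  2  3  4  5
  a  5  4  3  2  1  2  3  4
  r  6  5  4  3  2  2  3  4
  v  7  6  5  4  3  3  3  3
The bottom-right entry gives D[7][7] = 3, so no sequence of fewer than 3 edits works. Backtracking through the table gives one optimal edit sequence (3 edits):
  izcsarv → icsarv (del z @2)
  icsarv → icsafrv (ins f @5)
  icsafrv → icsafjv (sub r→j @6)
Edit distance = 3.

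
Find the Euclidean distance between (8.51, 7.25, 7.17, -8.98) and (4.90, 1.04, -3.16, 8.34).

√(Σ(x_i - y_i)²) = √((8.51 - 4.9)² + (7.25 - 1.04)² + (7.17 - (-3.16))² + (-8.98 - 8.34)²)
= √(3.61² + 6.21² + 10.33² + (-17.32)²) = √(13.0321 + 38.5641 + 106.7089 + 299.9824) = √458.2875 ≈ 21.4077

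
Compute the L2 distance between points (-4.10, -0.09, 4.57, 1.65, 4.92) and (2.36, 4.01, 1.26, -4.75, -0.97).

(Σ|x_i - y_i|^2)^(1/2) = (|-4.1 - 2.36|^2 + |-0.09 - 4.01|^2 + |4.57 - 1.26|^2 + |1.65 - (-4.75)|^2 + |4.92 - (-0.97)|^2)^(1/2)
= (6.46^2 + 4.1^2 + 3.31^2 + 6.4^2 + 5.89^2)^(1/2) = (41.7316 + 16.81 + 10.9561 + 40.96 + 34.6921)^(1/2) = (145.1498)^(1/2) ≈ 12.0478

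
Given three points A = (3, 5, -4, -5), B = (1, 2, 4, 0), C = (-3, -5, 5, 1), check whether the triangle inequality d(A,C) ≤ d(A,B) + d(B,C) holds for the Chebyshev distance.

d(A,B) = max(2, 3, 8, 5) = 8, d(B,C) = max(4, 7, 1, 1) = 7, d(A,C) = max(6, 10, 9, 6) = 10.
d(A,C) = 10 ≤ 8 + 7 = 15. Triangle inequality is satisfied.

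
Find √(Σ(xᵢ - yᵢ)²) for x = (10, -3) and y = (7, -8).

√(Σ(x_i - y_i)²) = √((10 - 7)² + (-3 - (-8))²)
= √(3² + 5²) = √(9 + 25) = √34 ≈ 5.831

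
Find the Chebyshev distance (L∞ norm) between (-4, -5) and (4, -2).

max(|x_i - y_i|) = max(|-4 - 4|, |-5 - (-2)|) = max(8, 3) = 8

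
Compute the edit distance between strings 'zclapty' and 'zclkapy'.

Let D[i][j] be the edit distance between the first i characters of 'zclapty' and the first j characters of 'zclkapy', with D[i][0] = i, D[0][j] = j, and D[i][j] = D[i-1][j-1] if the characters match, else 1 + min(D[i-1][j], D[i][j-1], D[i-1][j-1]). Filling the table (rows: prefixes of 'zclapty', columns: prefixes of 'zclkapy'):
     ε  z  c  l  k  a  p  y
  ε  0  1  2  3  4  5  6  7
  z  1  0  1  2  3  4  5  6
  c  2  1  0  1  2  3  4  5
  l  3  2  1  0  1  2  3  4
  a  4  3  2  1  1  1  2  3
  p  5  4  3  2  2  2  1  2
  t  6  5  4  3  3  3  2  2
  y  7  6  5  4  4  4  3  2
The bottom-right entry gives D[7][7] = 2, so no sequence of fewer than 2 edits works. Backtracking through the table gives one optimal edit sequence (2 edits):
  zclapty → zclkapty (ins k @4)
  zclkapty → zclkapy (del t @7)
Edit distance = 2.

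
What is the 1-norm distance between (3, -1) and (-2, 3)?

Σ|x_i - y_i| = |3 - (-2)| + |-1 - 3| = 5 + 4 = 9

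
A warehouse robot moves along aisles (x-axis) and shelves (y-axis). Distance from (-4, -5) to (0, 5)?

Σ|x_i - y_i| = |-4 - 0| + |-5 - 5| = 4 + 10 = 14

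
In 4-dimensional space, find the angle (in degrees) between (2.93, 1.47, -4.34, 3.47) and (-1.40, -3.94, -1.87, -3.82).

With u = (2.93, 1.47, -4.34, 3.47), v = (-1.40, -3.94, -1.87, -3.82):
u·v = 2.93·(-1.4) + 1.47·(-3.94) + (-4.34)·(-1.87) + 3.47·(-3.82) = (-4.102) + (-5.7918) + 8.1158 + (-13.2554) = -15.0334.
|u| = √(2.93² + 1.47² + (-4.34)² + 3.47²) = √(8.5849 + 2.1609 + 18.8356 + 12.0409) = √41.6223, |v| = √((-1.4)² + (-3.94)² + (-1.87)² + (-3.82)²) = √(1.96 + 15.5236 + 3.4969 + 14.5924) = √35.5729.
cos θ = (u·v)/(|u||v|) = -15.0334/(√41.6223·√35.5729) ≈ -0.390692
θ = arccos(-0.390692) ≈ 113°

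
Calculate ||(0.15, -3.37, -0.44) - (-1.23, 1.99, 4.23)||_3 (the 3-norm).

(Σ|x_i - y_i|^3)^(1/3) = (|0.15 - (-1.23)|^3 + |-3.37 - 1.99|^3 + |-0.44 - 4.23|^3)^(1/3)
= (1.38^3 + 5.36^3 + 4.67^3)^(1/3) ≈ (2.6281 + 153.9907 + 101.8476)^(1/3) = (258.4664)^(1/3) ≈ 6.3699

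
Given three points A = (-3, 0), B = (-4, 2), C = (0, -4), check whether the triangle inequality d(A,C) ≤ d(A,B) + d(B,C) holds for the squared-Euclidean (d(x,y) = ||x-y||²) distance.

d(A,B) = 1² + 2² = 5, d(B,C) = 4² + 6² = 52, d(A,C) = 3² + 4² = 25.
d(A,C) = 25 ≤ 5 + 52 = 57. Triangle inequality is satisfied.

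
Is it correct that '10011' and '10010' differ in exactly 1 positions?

Differing positions: 5. Hamming distance = 1, so the claim is true.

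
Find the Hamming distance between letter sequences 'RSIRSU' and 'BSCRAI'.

Differing positions: 1, 3, 5, 6. Hamming distance = 4.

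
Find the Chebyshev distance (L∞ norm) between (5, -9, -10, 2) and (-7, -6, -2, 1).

max(|x_i - y_i|) = max(|5 - (-7)|, |-9 - (-6)|, |-10 - (-2)|, |2 - 1|) = max(12, 3, 8, 1) = 12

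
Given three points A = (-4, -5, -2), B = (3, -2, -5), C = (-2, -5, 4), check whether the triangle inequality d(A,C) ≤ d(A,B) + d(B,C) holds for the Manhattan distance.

d(A,B) = 7 + 3 + 3 = 13, d(B,C) = 5 + 3 + 9 = 17, d(A,C) = 2 + 0 + 6 = 8.
d(A,C) = 8 ≤ 13 + 17 = 30. Triangle inequality is satisfied.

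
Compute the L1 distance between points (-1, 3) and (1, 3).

Σ|x_i - y_i| = |-1 - 1| + |3 - 3| = 2 + 0 = 2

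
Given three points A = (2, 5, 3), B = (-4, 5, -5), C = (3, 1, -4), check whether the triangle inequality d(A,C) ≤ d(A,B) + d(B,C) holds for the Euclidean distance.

d(A,B) = √(6² + 0² + 8²) = √100 = 10, d(B,C) = √(7² + 4² + 1²) = √66 ≈ 8.124, d(A,C) = √(1² + 4² + 7²) = √66 ≈ 8.124.
d(A,C) ≈ 8.124 ≤ 10 + 8.124 = 18.124. Triangle inequality is satisfied.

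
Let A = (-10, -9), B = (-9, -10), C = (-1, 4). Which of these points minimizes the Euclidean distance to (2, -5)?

Distances: d(A) ≈ 12.6491, d(B) ≈ 12.083, d(C) ≈ 9.4868. Nearest: C = (-1, 4) with distance 9.4868.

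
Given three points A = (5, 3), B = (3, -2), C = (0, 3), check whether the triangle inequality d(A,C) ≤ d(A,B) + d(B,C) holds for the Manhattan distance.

d(A,B) = 2 + 5 = 7, d(B,C) = 3 + 5 = 8, d(A,C) = 5 + 0 = 5.
d(A,C) = 5 ≤ 7 + 8 = 15. Triangle inequality is satisfied.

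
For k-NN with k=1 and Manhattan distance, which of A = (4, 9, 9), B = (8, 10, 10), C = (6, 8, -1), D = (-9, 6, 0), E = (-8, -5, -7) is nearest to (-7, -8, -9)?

Distances: d(A) = 46, d(B) = 52, d(C) = 37, d(D) = 25, d(E) = 6. Nearest: E = (-8, -5, -7) with distance 6.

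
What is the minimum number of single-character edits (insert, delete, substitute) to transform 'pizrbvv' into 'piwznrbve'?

Let D[i][j] be the edit distance between the first i characters of 'pizrbvv' and the first j characters of 'piwznrbve', with D[i][0] = i, D[0][j] = j, and D[i][j] = D[i-1][j-1] if the characters match, else 1 + min(D[i-1][j], D[i][j-1], D[i-1][j-1]). Filling the table (rows: prefixes of 'pizrbvv', columns: prefixes of 'piwznrbve'):
     ε  p  i  w  z  n  r  b  v  e
  ε  0  1  2  3  4  5  6  7  8  9
  p  1  0  1  2  3  4  5  6  7  8
  i  2  1  0  1  2  3  4  5  6  7
  z  3  2  1  1  1  2  3  4  5  6
  r  4  3  2  2  2  2  2  3  4  5
  b  5  4  3  3  3  3  3  2  3  4
  v  6  5  4  4  4  4  4  3  2  3
  v  7  6  5  5  5  5  5  4  3  3
The bottom-right entry gives D[7][9] = 3, so no sequence of fewer than 3 edits works. Backtracking through the table gives one optimal edit sequence (3 edits):
  pizrbvv → piwzrbvv (ins w @3)
  piwzrbvv → piwznrbvv (ins n @5)
  piwznrbvv → piwznrbve (sub v→e @9)
Edit distance = 3.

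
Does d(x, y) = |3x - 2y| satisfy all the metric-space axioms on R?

No. d fails symmetry: d(9, 3) = |3·9 - 2·3| = |21| = 21, but d(3, 9) = |3·3 - 2·9| = |-9| = 9. Since 21 ≠ 9, d(x,y) ≠ d(y,x) in general.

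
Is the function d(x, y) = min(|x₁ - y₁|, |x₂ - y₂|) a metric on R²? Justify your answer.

No. d fails identity of indiscernibles: take x = (-5, 0) and y = (-5, 5). Then d(x,y) = min(|-5 - (-5)|, |0 - 5|) = min(0, 5) = 0, yet x ≠ y.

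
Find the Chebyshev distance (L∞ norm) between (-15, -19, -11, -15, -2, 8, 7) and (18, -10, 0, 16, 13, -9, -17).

max(|x_i - y_i|) = max(|-15 - 18|, |-19 - (-10)|, |-11 - 0|, |-15 - 16|, |-2 - 13|, |8 - (-9)|, |7 - (-17)|) = max(33, 9, 11, 31, 15, 17, 24) = 33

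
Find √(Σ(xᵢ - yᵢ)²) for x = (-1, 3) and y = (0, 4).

√(Σ(x_i - y_i)²) = √((-1 - 0)² + (3 - 4)²)
= √((-1)² + (-1)²) = √(1 + 1) = √2 ≈ 1.4142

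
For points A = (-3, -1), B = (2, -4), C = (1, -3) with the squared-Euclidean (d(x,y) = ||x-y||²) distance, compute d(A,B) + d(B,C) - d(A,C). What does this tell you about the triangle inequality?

d(A,B) = 5² + 3² = 34, d(B,C) = 1² + 1² = 2, d(A,C) = 4² + 2² = 20.
d(A,B) + d(B,C) - d(A,C) = 34 + 2 - 20 = 36 - 20 = 16. This is ≥ 0, so the triangle inequality holds for these points.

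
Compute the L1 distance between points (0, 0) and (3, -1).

Σ|x_i - y_i| = |0 - 3| + |0 - (-1)| = 3 + 1 = 4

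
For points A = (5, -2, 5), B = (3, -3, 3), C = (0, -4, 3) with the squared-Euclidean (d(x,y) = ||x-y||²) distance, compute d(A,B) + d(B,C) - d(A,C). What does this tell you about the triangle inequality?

d(A,B) = 2² + 1² + 2² = 9, d(B,C) = 3² + 1² + 0² = 10, d(A,C) = 5² + 2² + 2² = 33.
d(A,B) + d(B,C) - d(A,C) = 9 + 10 - 33 = 19 - 33 = -14. This is < 0, so the triangle inequality FAILS for these points (squared-Euclidean is not a metric).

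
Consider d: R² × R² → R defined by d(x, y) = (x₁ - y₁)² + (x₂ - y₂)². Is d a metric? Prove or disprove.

No. The squared Euclidean distance fails the triangle inequality. Counterexample: x = (0, 0), y = (1, 3), z = (2, 6). d(x,z) = 2² + 6² = 40, but d(x,y) + d(y,z) = (1² + 3²) + (1² + 3²) = 10 + 10 = 20. Since 40 > 20, the triangle inequality is violated. (Note: √d, the ordinary Euclidean distance, IS a metric.)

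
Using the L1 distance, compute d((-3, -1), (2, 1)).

Σ|x_i - y_i| = |-3 - 2| + |-1 - 1| = 5 + 2 = 7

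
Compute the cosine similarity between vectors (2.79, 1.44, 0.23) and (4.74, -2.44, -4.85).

With u = (2.79, 1.44, 0.23), v = (4.74, -2.44, -4.85):
u·v = 2.79·4.74 + 1.44·(-2.44) + 0.23·(-4.85) = 13.2246 + (-3.5136) + (-1.1155) = 8.5955.
|u| = √(2.79² + 1.44² + 0.23²) = √(7.7841 + 2.0736 + 0.0529) = √9.9106, |v| = √(4.74² + (-2.44)² + (-4.85)²) = √(22.4676 + 5.9536 + 23.5225) = √51.9437.
cos θ = (u·v)/(|u||v|) = 8.5955/(√9.9106·√51.9437) ≈ 0.3788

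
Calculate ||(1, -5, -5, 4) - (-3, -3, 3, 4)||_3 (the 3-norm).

(Σ|x_i - y_i|^3)^(1/3) = (|1 - (-3)|^3 + |-5 - (-3)|^3 + |-5 - 3|^3 + |4 - 4|^3)^(1/3)
= (4^3 + 2^3 + 8^3 + 0^3)^(1/3) = (64 + 8 + 512 + 0)^(1/3) = (584)^(1/3) ≈ 8.3587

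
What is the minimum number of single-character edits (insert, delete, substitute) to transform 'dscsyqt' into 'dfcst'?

Let D[i][j] be the edit distance between the first i characters of 'dscsyqt' and the first j characters of 'dfcst', with D[i][0] = i, D[0][j] = j, and D[i][j] = D[i-1][j-1] if the characters match, else 1 + min(D[i-1][j], D[i][j-1], D[i-1][j-1]). Filling the table (rows: prefixes of 'dscsyqt', columns: prefixes of 'dfcst'):
     ε  d  f  c  s  t
  ε  0  1  2  3  4  5
  d  1  0  1  2  3  4
  s  2  1  1  2  2  3
  c  3  2  2  1  2  3
  s  4  3  3  2  1  2
  y  5  4  4  3  2  2
  q  6  5  5  4  3  3
  t  7  6  6  5  4  3
The bottom-right entry gives D[7][5] = 3, so no sequence of fewer than 3 edits works. Backtracking through the table gives one optimal edit sequence (3 edits):
  dscsyqt → dfcsyqt (sub s→f @2)
  dfcsyqt → dfcsqt (del y @5)
  dfcsqt → dfcst (del q @5)
Edit distance = 3.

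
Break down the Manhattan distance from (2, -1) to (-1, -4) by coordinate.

Σ|x_i - y_i| = |2 - (-1)| + |-1 - (-4)| = 3 + 3 = 6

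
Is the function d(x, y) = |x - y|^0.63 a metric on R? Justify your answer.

Yes. With 0 < p = 0.63 ≤ 1, d(x,y) = |x-y|^0.63 is a metric on R. Non-negativity and symmetry are immediate; |x-y|^0.63 = 0 ⟺ |x-y| = 0 ⟺ x = y. For the triangle inequality, the function t ↦ t^0.63 is subadditive on [0,∞) when p ≤ 1, so |x-z|^0.63 ≤ (|x-y| + |y-z|)^0.63 ≤ |x-y|^0.63 + |y-z|^0.63.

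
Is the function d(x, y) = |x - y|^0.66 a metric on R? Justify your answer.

Yes. With 0 < p = 0.66 ≤ 1, d(x,y) = |x-y|^0.66 is a metric on R. Non-negativity and symmetry are immediate; |x-y|^0.66 = 0 ⟺ |x-y| = 0 ⟺ x = y. For the triangle inequality, the function t ↦ t^0.66 is subadditive on [0,∞) when p ≤ 1, so |x-z|^0.66 ≤ (|x-y| + |y-z|)^0.66 ≤ |x-y|^0.66 + |y-z|^0.66.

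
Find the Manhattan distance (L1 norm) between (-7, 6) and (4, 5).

Σ|x_i - y_i| = |-7 - 4| + |6 - 5| = 11 + 1 = 12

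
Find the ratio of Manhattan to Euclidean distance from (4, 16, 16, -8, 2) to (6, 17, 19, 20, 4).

L1 = |4 - 6| + |16 - 17| + |16 - 19| + |-8 - 20| + |2 - 4| = 2 + 1 + 3 + 28 + 2 = 36
L2 = √(2² + 1² + 3² + 28² + 2²) = √802 ≈ 28.3196
L1 ≥ L2 always (equality iff movement is along one axis); L1 > L2 here.
Ratio L1/L2 = 36/√802 ≈ 1.2712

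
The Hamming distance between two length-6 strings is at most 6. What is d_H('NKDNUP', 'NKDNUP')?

Differing positions: none. Hamming distance = 0. The maximum possible Hamming distance for length-6 strings is 6, so d_H/6 = 0/6 = 0.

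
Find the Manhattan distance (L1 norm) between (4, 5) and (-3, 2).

Σ|x_i - y_i| = |4 - (-3)| + |5 - 2| = 7 + 3 = 10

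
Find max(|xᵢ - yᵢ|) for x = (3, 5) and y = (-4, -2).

max(|x_i - y_i|) = max(|3 - (-4)|, |5 - (-2)|) = max(7, 7) = 7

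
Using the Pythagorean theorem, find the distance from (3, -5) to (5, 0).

√(Σ(x_i - y_i)²) = √((3 - 5)² + (-5 - 0)²)
= √((-2)² + (-5)²) = √(4 + 25) = √29 ≈ 5.3852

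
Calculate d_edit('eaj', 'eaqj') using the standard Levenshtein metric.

Let D[i][j] be the edit distance between the first i characters of 'eaj' and the first j characters of 'eaqj', with D[i][0] = i, D[0][j] = j, and D[i][j] = D[i-1][j-1] if the characters match, else 1 + min(D[i-1][j], D[i][j-1], D[i-1][j-1]). Filling the table (rows: prefixes of 'eaj', columns: prefixes of 'eaqj'):
     ε  e  a  q  j
  ε  0  1  2  3  4
  e  1  0  1  2  3
  a  2  1  0  1  2
  j  3  2  1  1  1
The bottom-right entry gives D[3][4] = 1, so no sequence of fewer than 1 edit works. Backtracking through the table gives one optimal edit sequence (1 edit):
  eaj → eaqj (ins q @3)
Edit distance = 1.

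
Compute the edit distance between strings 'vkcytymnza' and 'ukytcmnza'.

Let D[i][j] be the edit distance between the first i characters of 'vkcytymnza' and the first j characters of 'ukytcmnza', with D[i][0] = i, D[0][j] = j, and D[i][j] = D[i-1][j-1] if the characters match, else 1 + min(D[i-1][j], D[i][j-1], D[i-1][j-1]). Filling the table (rows: prefixes of 'vkcytymnza', columns: prefixes of 'ukytcmnza'):
     ε  u  k  y  t  c  m  n  z  a
  ε  0  1  2  3  4  5  6  7  8  9
  v  1  1  2  3  4  5  6  7  8  9
  k  2  2  1  2  3  4  5  6  7  8
  c  3  3  2  2  3  3  4  5  6  7
  y  4  4  3  2  3  4  4  5  6  7
  t  5  5  4  3  2  3  4  5  6  7
  y  6  6  5  4  3  3  4  5  6  7
  m  7  7  6  5  4  4  3  4  5  6
  n  8  8  7  6  5  5  4  3  4  5
  z  9  9  8  7  6  6  5  4  3  4
  a 10 10  9  8  7  7  6  5  4  3
The bottom-right entry gives D[10][9] = 3, so no sequence of fewer than 3 edits works. Backtracking through the table gives one optimal edit sequence (3 edits):
  vkcytymnza → ukcytymnza (sub v→u @1)
  ukcytymnza → ukytymnza (del c @3)
  ukytymnza → ukytcmnza (sub y→c @5)
Edit distance = 3.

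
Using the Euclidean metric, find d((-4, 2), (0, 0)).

√(Σ(x_i - y_i)²) = √((-4 - 0)² + (2 - 0)²)
= √((-4)² + 2²) = √(16 + 4) = √20 ≈ 4.4721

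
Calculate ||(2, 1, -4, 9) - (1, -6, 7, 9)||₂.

√(Σ(x_i - y_i)²) = √((2 - 1)² + (1 - (-6))² + (-4 - 7)² + (9 - 9)²)
= √(1² + 7² + (-11)² + 0²) = √(1 + 49 + 121 + 0) = √171 ≈ 13.0767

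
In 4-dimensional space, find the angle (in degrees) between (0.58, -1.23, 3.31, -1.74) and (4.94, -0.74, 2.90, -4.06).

With u = (0.58, -1.23, 3.31, -1.74), v = (4.94, -0.74, 2.90, -4.06):
u·v = 0.58·4.94 + (-1.23)·(-0.74) + 3.31·2.9 + (-1.74)·(-4.06) = 2.8652 + 0.9102 + 9.599 + 7.0644 = 20.4388.
|u| = √(0.58² + (-1.23)² + 3.31² + (-1.74)²) = √(0.3364 + 1.5129 + 10.9561 + 3.0276) = √15.833, |v| = √(4.94² + (-0.74)² + 2.9² + (-4.06)²) = √(24.4036 + 0.5476 + 8.41 + 16.4836) = √49.8448.
cos θ = (u·v)/(|u||v|) = 20.4388/(√15.833·√49.8448) ≈ 0.727552
θ = arccos(0.727552) ≈ 43.32°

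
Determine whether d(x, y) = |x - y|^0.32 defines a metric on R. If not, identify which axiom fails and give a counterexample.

Yes. With 0 < p = 0.32 ≤ 1, d(x,y) = |x-y|^0.32 is a metric on R. Non-negativity and symmetry are immediate; |x-y|^0.32 = 0 ⟺ |x-y| = 0 ⟺ x = y. For the triangle inequality, the function t ↦ t^0.32 is subadditive on [0,∞) when p ≤ 1, so |x-z|^0.32 ≤ (|x-y| + |y-z|)^0.32 ≤ |x-y|^0.32 + |y-z|^0.32.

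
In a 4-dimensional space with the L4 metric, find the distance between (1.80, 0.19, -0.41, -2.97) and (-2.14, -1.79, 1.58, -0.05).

(Σ|x_i - y_i|^4)^(1/4) = (|1.8 - (-2.14)|^4 + |0.19 - (-1.79)|^4 + |-0.41 - 1.58|^4 + |-2.97 - (-0.05)|^4)^(1/4)
= (3.94^4 + 1.98^4 + 1.99^4 + 2.92^4)^(1/4) ≈ (240.9822 + 15.3695 + 15.6824 + 72.6995)^(1/4) = (344.7336)^(1/4) ≈ 4.3089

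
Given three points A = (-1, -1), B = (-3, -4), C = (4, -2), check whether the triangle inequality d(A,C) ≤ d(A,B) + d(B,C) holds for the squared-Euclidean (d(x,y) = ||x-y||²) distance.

d(A,B) = 2² + 3² = 13, d(B,C) = 7² + 2² = 53, d(A,C) = 5² + 1² = 26.
d(A,C) = 26 ≤ 13 + 53 = 66. Triangle inequality is satisfied.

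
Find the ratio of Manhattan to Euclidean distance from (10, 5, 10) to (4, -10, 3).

L1 = |10 - 4| + |5 - (-10)| + |10 - 3| = 6 + 15 + 7 = 28
L2 = √(6² + 15² + 7²) = √310 ≈ 17.6068
L1 ≥ L2 always (equality iff movement is along one axis); L1 > L2 here.
Ratio L1/L2 = 28/√310 ≈ 1.5903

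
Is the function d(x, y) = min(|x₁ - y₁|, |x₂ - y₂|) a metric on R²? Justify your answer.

No. d fails identity of indiscernibles: take x = (-4, 0) and y = (-4, 3). Then d(x,y) = min(|-4 - (-4)|, |0 - 3|) = min(0, 3) = 0, yet x ≠ y.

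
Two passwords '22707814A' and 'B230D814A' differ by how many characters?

Differing positions: 1, 3, 5. Hamming distance = 3.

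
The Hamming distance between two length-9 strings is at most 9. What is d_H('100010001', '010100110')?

Differing positions: 1, 2, 4, 5, 7, 8, 9. Hamming distance = 7. The maximum possible Hamming distance for length-9 strings is 9, so d_H/9 = 7/9 ≈ 0.7778.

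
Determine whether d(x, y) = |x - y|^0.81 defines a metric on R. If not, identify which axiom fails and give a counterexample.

Yes. With 0 < p = 0.81 ≤ 1, d(x,y) = |x-y|^0.81 is a metric on R. Non-negativity and symmetry are immediate; |x-y|^0.81 = 0 ⟺ |x-y| = 0 ⟺ x = y. For the triangle inequality, the function t ↦ t^0.81 is subadditive on [0,∞) when p ≤ 1, so |x-z|^0.81 ≤ (|x-y| + |y-z|)^0.81 ≤ |x-y|^0.81 + |y-z|^0.81.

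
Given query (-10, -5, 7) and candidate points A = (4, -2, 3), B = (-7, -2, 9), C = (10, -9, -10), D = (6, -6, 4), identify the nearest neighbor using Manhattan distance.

Distances: d(A) = 21, d(B) = 8, d(C) = 41, d(D) = 20. Nearest: B = (-7, -2, 9) with distance 8.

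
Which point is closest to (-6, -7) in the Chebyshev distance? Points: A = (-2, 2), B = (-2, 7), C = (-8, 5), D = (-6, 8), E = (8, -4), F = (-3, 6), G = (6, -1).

Distances: d(A) = 9, d(B) = 14, d(C) = 12, d(D) = 15, d(E) = 14, d(F) = 13, d(G) = 12. Nearest: A = (-2, 2) with distance 9.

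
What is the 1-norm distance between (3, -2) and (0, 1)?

Σ|x_i - y_i| = |3 - 0| + |-2 - 1| = 3 + 3 = 6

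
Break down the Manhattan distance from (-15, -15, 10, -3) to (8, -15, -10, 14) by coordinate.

Σ|x_i - y_i| = |-15 - 8| + |-15 - (-15)| + |10 - (-10)| + |-3 - 14| = 23 + 0 + 20 + 17 = 60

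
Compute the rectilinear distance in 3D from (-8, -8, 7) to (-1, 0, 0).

Σ|x_i - y_i| = |-8 - (-1)| + |-8 - 0| + |7 - 0| = 7 + 8 + 7 = 22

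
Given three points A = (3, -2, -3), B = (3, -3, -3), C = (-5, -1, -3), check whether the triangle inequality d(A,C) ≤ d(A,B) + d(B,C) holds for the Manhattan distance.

d(A,B) = 0 + 1 + 0 = 1, d(B,C) = 8 + 2 + 0 = 10, d(A,C) = 8 + 1 + 0 = 9.
d(A,C) = 9 ≤ 1 + 10 = 11. Triangle inequality is satisfied.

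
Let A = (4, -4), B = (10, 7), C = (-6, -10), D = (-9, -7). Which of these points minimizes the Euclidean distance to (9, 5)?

Distances: d(A) ≈ 10.2956, d(B) ≈ 2.2361, d(C) ≈ 21.2132, d(D) ≈ 21.6333. Nearest: B = (10, 7) with distance 2.2361.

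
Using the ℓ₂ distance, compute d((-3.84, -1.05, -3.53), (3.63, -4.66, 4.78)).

(Σ|x_i - y_i|^2)^(1/2) = (|-3.84 - 3.63|^2 + |-1.05 - (-4.66)|^2 + |-3.53 - 4.78|^2)^(1/2)
= (7.47^2 + 3.61^2 + 8.31^2)^(1/2) = (55.8009 + 13.0321 + 69.0561)^(1/2) = (137.8891)^(1/2) ≈ 11.7426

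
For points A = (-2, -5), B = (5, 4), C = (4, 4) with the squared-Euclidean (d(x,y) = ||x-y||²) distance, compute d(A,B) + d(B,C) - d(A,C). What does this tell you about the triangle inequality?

d(A,B) = 7² + 9² = 130, d(B,C) = 1² + 0² = 1, d(A,C) = 6² + 9² = 117.
d(A,B) + d(B,C) - d(A,C) = 130 + 1 - 117 = 131 - 117 = 14. This is ≥ 0, so the triangle inequality holds for these points.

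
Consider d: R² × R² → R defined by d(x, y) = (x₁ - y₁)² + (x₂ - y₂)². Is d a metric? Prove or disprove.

No. The squared Euclidean distance fails the triangle inequality. Counterexample: x = (0, 0), y = (3, 1), z = (6, 2). d(x,z) = 6² + 2² = 40, but d(x,y) + d(y,z) = (3² + 1²) + (3² + 1²) = 10 + 10 = 20. Since 40 > 20, the triangle inequality is violated. (Note: √d, the ordinary Euclidean distance, IS a metric.)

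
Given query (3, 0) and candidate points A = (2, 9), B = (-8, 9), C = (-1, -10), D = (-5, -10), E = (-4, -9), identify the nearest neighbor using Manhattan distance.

Distances: d(A) = 10, d(B) = 20, d(C) = 14, d(D) = 18, d(E) = 16. Nearest: A = (2, 9) with distance 10.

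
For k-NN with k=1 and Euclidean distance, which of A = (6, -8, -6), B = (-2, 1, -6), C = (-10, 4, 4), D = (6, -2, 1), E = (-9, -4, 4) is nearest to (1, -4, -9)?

Distances: d(A) ≈ 7.0711, d(B) ≈ 6.5574, d(C) ≈ 18.8149, d(D) ≈ 11.3578, d(E) ≈ 16.4012. Nearest: B = (-2, 1, -6) with distance 6.5574.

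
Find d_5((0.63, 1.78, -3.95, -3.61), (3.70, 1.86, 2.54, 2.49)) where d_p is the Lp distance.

(Σ|x_i - y_i|^5)^(1/5) = (|0.63 - 3.7|^5 + |1.78 - 1.86|^5 + |-3.95 - 2.54|^5 + |-3.61 - 2.49|^5)^(1/5)
= (3.07^5 + 0.08^5 + 6.49^5 + 6.1^5)^(1/5) ≈ (272.7042 + 0 + 11513.9273 + 8445.963)^(1/5) = (20232.5945)^(1/5) ≈ 7.2646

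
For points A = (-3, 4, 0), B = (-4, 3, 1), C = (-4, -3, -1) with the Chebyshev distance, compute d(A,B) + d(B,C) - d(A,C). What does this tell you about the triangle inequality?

d(A,B) = max(1, 1, 1) = 1, d(B,C) = max(0, 6, 2) = 6, d(A,C) = max(1, 7, 1) = 7.
d(A,B) + d(B,C) - d(A,C) = 1 + 6 - 7 = 7 - 7 = 0. This is ≥ 0, so the triangle inequality holds for these points.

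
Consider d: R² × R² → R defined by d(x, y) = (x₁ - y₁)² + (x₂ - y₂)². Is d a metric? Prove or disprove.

No. The squared Euclidean distance fails the triangle inequality. Counterexample: x = (0, 0), y = (3, 4), z = (6, 8). d(x,z) = 6² + 8² = 100, but d(x,y) + d(y,z) = (3² + 4²) + (3² + 4²) = 25 + 25 = 50. Since 100 > 50, the triangle inequality is violated. (Note: √d, the ordinary Euclidean distance, IS a metric.)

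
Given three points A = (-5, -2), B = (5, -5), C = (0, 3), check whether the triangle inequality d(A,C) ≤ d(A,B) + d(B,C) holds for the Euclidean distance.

d(A,B) = √(10² + 3²) = √109 ≈ 10.4403, d(B,C) = √(5² + 8²) = √89 ≈ 9.434, d(A,C) = √(5² + 5²) = √50 ≈ 7.0711.
d(A,C) ≈ 7.0711 ≤ 10.4403 + 9.434 = 19.8743. Triangle inequality is satisfied.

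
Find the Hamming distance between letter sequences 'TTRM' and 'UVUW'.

Differing positions: 1, 2, 3, 4. Hamming distance = 4.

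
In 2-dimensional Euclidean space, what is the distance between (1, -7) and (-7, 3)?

√(Σ(x_i - y_i)²) = √((1 - (-7))² + (-7 - 3)²)
= √(8² + (-10)²) = √(64 + 100) = √164 ≈ 12.8062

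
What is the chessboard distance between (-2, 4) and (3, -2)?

max(|x_i - y_i|) = max(|-2 - 3|, |4 - (-2)|) = max(5, 6) = 6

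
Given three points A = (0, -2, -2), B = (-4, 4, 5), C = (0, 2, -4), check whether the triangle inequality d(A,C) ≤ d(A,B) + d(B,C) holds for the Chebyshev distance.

d(A,B) = max(4, 6, 7) = 7, d(B,C) = max(4, 2, 9) = 9, d(A,C) = max(0, 4, 2) = 4.
d(A,C) = 4 ≤ 7 + 9 = 16. Triangle inequality is satisfied.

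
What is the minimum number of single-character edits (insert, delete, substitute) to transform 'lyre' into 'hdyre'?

Let D[i][j] be the edit distance between the first i characters of 'lyre' and the first j characters of 'hdyre', with D[i][0] = i, D[0][j] = j, and D[i][j] = D[i-1][j-1] if the characters match, else 1 + min(D[i-1][j], D[i][j-1], D[i-1][j-1]). Filling the table (rows: prefixes of 'lyre', columns: prefixes of 'hdyre'):
     ε  h  d  y  r  e
  ε  0  1  2  3  4  5
  l  1  1  2  3  4  5
  y  2  2  2  2  3  4
  r  3  3  3  3  2  3
  e  4  4  4  4  3  2
The bottom-right entry gives D[4][5] = 2, so no sequence of fewer than 2 edits works. Backtracking through the table gives one optimal edit sequence (2 edits):
  lyre → hlyre (ins h @1)
  hlyre → hdyre (sub l→d @2)
Edit distance = 2.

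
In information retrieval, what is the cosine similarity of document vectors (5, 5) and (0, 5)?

With u = (5, 5), v = (0, 5):
u·v = 5·0 + 5·5 = 0 + 25 = 25.
|u| = √(5² + 5²) = √50, |v| = √(0² + 5²) = √25, so |u||v| = √(50·25) = √1250.
cos θ = (u·v)/(|u||v|) = 25/√1250 ≈ 0.7071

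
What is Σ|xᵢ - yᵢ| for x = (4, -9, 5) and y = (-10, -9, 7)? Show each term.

Σ|x_i - y_i| = |4 - (-10)| + |-9 - (-9)| + |5 - 7| = 14 + 0 + 2 = 16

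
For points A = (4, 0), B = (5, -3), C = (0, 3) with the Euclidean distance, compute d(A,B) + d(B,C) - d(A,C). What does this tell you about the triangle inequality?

d(A,B) = √(1² + 3²) = √10 ≈ 3.1623, d(B,C) = √(5² + 6²) = √61 ≈ 7.8102, d(A,C) = √(4² + 3²) = √25 = 5.
d(A,B) + d(B,C) - d(A,C) = 3.1623 + 7.8102 - 5 = 10.9725 - 5 = 5.9725 (to 4 decimal places). This is ≥ 0, so the triangle inequality holds for these points.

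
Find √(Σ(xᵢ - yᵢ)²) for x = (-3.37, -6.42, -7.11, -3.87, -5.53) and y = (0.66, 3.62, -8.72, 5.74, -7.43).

√(Σ(x_i - y_i)²) = √((-3.37 - 0.66)² + (-6.42 - 3.62)² + (-7.11 - (-8.72))² + (-3.87 - 5.74)² + (-5.53 - (-7.43))²)
= √((-4.03)² + (-10.04)² + 1.61² + (-9.61)² + 1.9²) = √(16.2409 + 100.8016 + 2.5921 + 92.3521 + 3.61) = √215.5967 ≈ 14.6832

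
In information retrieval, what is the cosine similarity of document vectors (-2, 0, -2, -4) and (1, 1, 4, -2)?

With u = (-2, 0, -2, -4), v = (1, 1, 4, -2):
u·v = (-2)·1 + 0·1 + (-2)·4 + (-4)·(-2) = (-2) + 0 + (-8) + 8 = -2.
|u| = √((-2)² + 0² + (-2)² + (-4)²) = √24, |v| = √(1² + 1² + 4² + (-2)²) = √22, so |u||v| = √(24·22) = √528.
cos θ = (u·v)/(|u||v|) = -2/√528 ≈ -0.087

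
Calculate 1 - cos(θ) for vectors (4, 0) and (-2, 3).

With u = (4, 0), v = (-2, 3):
u·v = 4·(-2) + 0·3 = (-8) + 0 = -8.
|u| = √(4² + 0²) = √16, |v| = √((-2)² + 3²) = √13, so |u||v| = √(16·13) = √208.
cos θ = (u·v)/(|u||v|) = -8/√208 ≈ -0.5547
Cosine distance = 1 - cos θ ≈ 1 - (-0.5547) = 1.5547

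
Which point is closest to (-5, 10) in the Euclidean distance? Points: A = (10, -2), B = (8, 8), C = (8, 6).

Distances: d(A) ≈ 19.2094, d(B) ≈ 13.1529, d(C) ≈ 13.6015. Nearest: B = (8, 8) with distance 13.1529.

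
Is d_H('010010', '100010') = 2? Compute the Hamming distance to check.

Differing positions: 1, 2. Hamming distance = 2, so the claim is true.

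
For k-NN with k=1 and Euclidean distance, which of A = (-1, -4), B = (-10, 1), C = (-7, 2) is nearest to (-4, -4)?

Distances: d(A) = 3, d(B) ≈ 7.8102, d(C) ≈ 6.7082. Nearest: A = (-1, -4) with distance 3.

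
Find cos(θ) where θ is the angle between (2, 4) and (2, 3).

With u = (2, 4), v = (2, 3):
u·v = 2·2 + 4·3 = 4 + 12 = 16.
|u| = √(2² + 4²) = √20, |v| = √(2² + 3²) = √13, so |u||v| = √(20·13) = √260.
cos θ = (u·v)/(|u||v|) = 16/√260 ≈ 0.9923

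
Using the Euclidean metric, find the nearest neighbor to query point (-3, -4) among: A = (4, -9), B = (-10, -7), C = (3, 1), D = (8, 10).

Distances: d(A) ≈ 8.6023, d(B) ≈ 7.6158, d(C) ≈ 7.8102, d(D) ≈ 17.8045. Nearest: B = (-10, -7) with distance 7.6158.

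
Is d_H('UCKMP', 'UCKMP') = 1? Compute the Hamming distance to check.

Differing positions: none. Hamming distance = 0, so the claim that d_H = 1 is false.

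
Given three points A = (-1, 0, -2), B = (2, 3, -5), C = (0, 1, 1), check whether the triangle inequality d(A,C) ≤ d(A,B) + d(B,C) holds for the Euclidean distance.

d(A,B) = √(3² + 3² + 3²) = √27 ≈ 5.1962, d(B,C) = √(2² + 2² + 6²) = √44 ≈ 6.6332, d(A,C) = √(1² + 1² + 3²) = √11 ≈ 3.3166.
d(A,C) ≈ 3.3166 ≤ 5.1962 + 6.6332 = 11.8294. Triangle inequality is satisfied.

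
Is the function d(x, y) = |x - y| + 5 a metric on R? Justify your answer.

No. d fails identity of indiscernibles (specifically d(x,x) = 0): d(-3, -3) = |-3 - (-3)| + 5 = 0 + 5 = 5 ≠ 0.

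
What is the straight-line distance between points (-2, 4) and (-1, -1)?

√(Σ(x_i - y_i)²) = √((-2 - (-1))² + (4 - (-1))²)
= √((-1)² + 5²) = √(1 + 25) = √26 ≈ 5.099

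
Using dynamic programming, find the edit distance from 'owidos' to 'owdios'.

Let D[i][j] be the edit distance between the first i characters of 'owidos' and the first j characters of 'owdios', with D[i][0] = i, D[0][j] = j, and D[i][j] = D[i-1][j-1] if the characters match, else 1 + min(D[i-1][j], D[i][j-1], D[i-1][j-1]). Filling the table (rows: prefixes of 'owidos', columns: prefixes of 'owdios'):
     ε  o  w  d  i  o  s
  ε  0  1  2  3  4  5  6
  o  1  0  1  2  3  4  5
  w  2  1  0  1  2  3  4
  i  3  2  1  1  1  2  3
  d  4  3  2  1  2  2  3
  o  5  4  3  2  2  2  3
  s  6  5  4  3  3  3  2
The bottom-right entry gives D[6][6] = 2, so no sequence of fewer than 2 edits works. Backtracking through the table gives one optimal edit sequence (2 edits):
  owidos → owddos (sub i→d @3)
  owddos → owdios (sub d→i @4)
Edit distance = 2.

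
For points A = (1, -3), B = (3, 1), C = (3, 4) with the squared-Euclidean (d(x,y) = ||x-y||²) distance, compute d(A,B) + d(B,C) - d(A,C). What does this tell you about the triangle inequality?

d(A,B) = 2² + 4² = 20, d(B,C) = 0² + 3² = 9, d(A,C) = 2² + 7² = 53.
d(A,B) + d(B,C) - d(A,C) = 20 + 9 - 53 = 29 - 53 = -24. This is < 0, so the triangle inequality FAILS for these points (squared-Euclidean is not a metric).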